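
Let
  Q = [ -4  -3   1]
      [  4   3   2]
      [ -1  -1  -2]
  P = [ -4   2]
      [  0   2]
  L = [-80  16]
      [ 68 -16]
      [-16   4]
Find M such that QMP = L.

M = [[-1, -1], [-5, 5], [1, -1]]

M = Q⁻¹LP⁻¹ (apply Q⁻¹ on the left and P⁻¹ on the right).
det Q = -3; the adjugate gives Q⁻¹ = [[4/3, 7/3, 3], [-2, -3, -4], [1/3, 1/3, 0]].
det P = -8, so P⁻¹ = [[-1/4, 1/4], [0, 1/2]].
Q⁻¹L = [[4, -4], [20, 0], [-4, 0]].
M = (Q⁻¹L)P⁻¹ = [[-1, -1], [-5, 5], [1, -1]].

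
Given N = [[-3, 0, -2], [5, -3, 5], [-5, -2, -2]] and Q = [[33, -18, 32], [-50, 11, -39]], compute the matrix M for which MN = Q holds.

M = [[-1, 6, 0], [5, -5, 2]]

N is on the right of M, so right-multiply by N⁻¹: M = QN⁻¹.
N has determinant 2; N⁻¹ = [[8, 2, -3], [-15/2, -2, 5/2], [-25/2, -3, 9/2]].
M = QN⁻¹ = [[33, -18, 32], [-50, 11, -39]] · [[8, 2, -3], [-15/2, -2, 5/2], [-25/2, -3, 9/2]] = [[-1, 6, 0], [5, -5, 2]].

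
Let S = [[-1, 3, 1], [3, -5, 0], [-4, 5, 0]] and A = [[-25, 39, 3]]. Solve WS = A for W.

W = [[3, -2, 4]]

Since S sits to the right of W, W = AS⁻¹.
det S = -5; the adjugate gives S⁻¹ = [[0, -1, -1], [0, -4/5, -3/5], [1, 7/5, 4/5]].
W = AS⁻¹ = [[-25, 39, 3]] · [[0, -1, -1], [0, -4/5, -3/5], [1, 7/5, 4/5]] = [[3, -2, 4]].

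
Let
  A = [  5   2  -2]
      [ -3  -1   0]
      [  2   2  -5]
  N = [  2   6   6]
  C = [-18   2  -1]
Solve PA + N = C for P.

PA = C − N = [[-20, -4, -7]].
Right-multiplying both sides by A⁻¹ gives P = (C − N)A⁻¹.
det A = 3, so A⁻¹ = [[5/3, 2, -2/3], [-5, -7, 2], [-4/3, -2, 1/3]].
P = (C − N)A⁻¹ = [[-4, 2, 3]].

P = [[-4, 2, 3]]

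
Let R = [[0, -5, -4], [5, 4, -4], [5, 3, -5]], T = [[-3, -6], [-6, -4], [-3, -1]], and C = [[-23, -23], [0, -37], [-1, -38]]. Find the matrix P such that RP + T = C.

RP = C − T = [[-20, -17], [6, -33], [2, -37]].
Left-multiplying both sides by R⁻¹ gives P = R⁻¹(C − T).
det R = -5, so R⁻¹ = [[8/5, 37/5, -36/5], [-1, -4, 4], [1, 5, -5]].
P = R⁻¹(C − T) = [[-2, -5], [4, 1], [0, 3]].

P = [[-2, -5], [4, 1], [0, 3]]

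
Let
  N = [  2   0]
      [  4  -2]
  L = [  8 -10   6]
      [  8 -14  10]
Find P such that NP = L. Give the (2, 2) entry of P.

N is on the left of P, so left-multiply by N⁻¹: P = N⁻¹L.
det N = -4, so N⁻¹ = [[1/2, 0], [1, -1/2]].
P = N⁻¹L = [[1/2, 0], [1, -1/2]] · [[8, -10, 6], [8, -14, 10]] = [[4, -5, 3], [4, -3, 1]].

-3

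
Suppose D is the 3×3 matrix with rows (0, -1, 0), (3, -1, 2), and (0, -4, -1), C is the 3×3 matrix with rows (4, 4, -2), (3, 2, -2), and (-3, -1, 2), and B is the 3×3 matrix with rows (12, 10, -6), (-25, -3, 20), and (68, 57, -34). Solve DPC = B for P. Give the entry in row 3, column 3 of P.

Left-multiply by D⁻¹ and right-multiply by C⁻¹: P = D⁻¹BC⁻¹.
det D = -3; the adjugate gives D⁻¹ = [[-3, 1/3, 2/3], [-1, 0, 0], [4, 0, -1]].
det C = 2, so C⁻¹ = [[1, -3, -2], [0, 1, 1], [3/2, -4, -2]].
D⁻¹B = [[1, 7, 2], [-12, -10, 6], [-20, -17, 10]].
P = (D⁻¹B)C⁻¹ = [[4, -4, 1], [-3, 2, 2], [-5, 3, 3]].

3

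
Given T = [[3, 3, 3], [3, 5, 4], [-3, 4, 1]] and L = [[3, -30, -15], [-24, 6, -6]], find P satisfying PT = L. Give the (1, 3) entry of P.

T is on the right of P, so right-multiply by T⁻¹: P = LT⁻¹.
det T = 3, so T⁻¹ = [[-11/3, 3, -1], [-5, 4, -1], [9, -7, 2]].
P = LT⁻¹ = [[3, -30, -15], [-24, 6, -6]] · [[-11/3, 3, -1], [-5, 4, -1], [9, -7, 2]] = [[4, -6, -3], [4, -6, 6]].

-3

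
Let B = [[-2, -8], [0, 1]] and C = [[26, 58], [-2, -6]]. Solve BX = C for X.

X = [[-5, -5], [-2, -6]]

Left-multiplying both sides by B⁻¹ gives X = B⁻¹C.
det B = -2, so B⁻¹ = [[-1/2, -4], [0, 1]].
X = B⁻¹C = [[-1/2, -4], [0, 1]] · [[26, 58], [-2, -6]] = [[-5, -5], [-2, -6]].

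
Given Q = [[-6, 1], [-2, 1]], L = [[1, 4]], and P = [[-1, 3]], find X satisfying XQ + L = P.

XQ = P − L = [[-2, -1]].
Q is on the right of X, so right-multiply by Q⁻¹: X = (P − L)Q⁻¹.
Q has determinant -4; Q⁻¹ = [[-1/4, 1/4], [-1/2, 3/2]].
X = (P − L)Q⁻¹ = [[1, -2]].

X = [[1, -2]]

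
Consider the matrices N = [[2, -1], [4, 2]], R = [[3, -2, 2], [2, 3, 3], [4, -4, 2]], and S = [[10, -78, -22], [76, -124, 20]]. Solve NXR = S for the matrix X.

Isolating X: multiply by N⁻¹ from the left and R⁻¹ from the right, so X = N⁻¹SR⁻¹.
det N = 8, so N⁻¹ = [[1/4, 1/8], [-1/2, 1/4]].
R has determinant -2; R⁻¹ = [[-9, 2, 6], [-4, 1, 5/2], [10, -2, -13/2]].
N⁻¹S = [[12, -35, -3], [14, 8, 16]].
X = (N⁻¹S)R⁻¹ = [[2, -5, 4], [2, 4, 0]].

X = [[2, -5, 4], [2, 4, 0]]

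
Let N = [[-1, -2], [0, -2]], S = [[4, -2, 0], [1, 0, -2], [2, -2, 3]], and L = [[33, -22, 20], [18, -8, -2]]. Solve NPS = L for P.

P = N⁻¹LS⁻¹ (apply N⁻¹ on the left and S⁻¹ on the right).
det N = 2, so N⁻¹ = [[-1, 1], [0, -1/2]].
det S = -2; the adjugate gives S⁻¹ = [[2, -3, -2], [7/2, -6, -4], [1, -2, -1]].
N⁻¹L = [[-15, 14, -22], [-9, 4, 1]].
P = (N⁻¹L)S⁻¹ = [[-3, 5, -4], [-3, 1, 1]].

P = [[-3, 5, -4], [-3, 1, 1]]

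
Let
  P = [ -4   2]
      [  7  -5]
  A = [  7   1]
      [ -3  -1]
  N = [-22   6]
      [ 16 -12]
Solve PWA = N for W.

W = P⁻¹NA⁻¹ (apply P⁻¹ on the left and A⁻¹ on the right).
det P = 6; the adjugate gives P⁻¹ = [[-5/6, -1/3], [-7/6, -2/3]].
det A = -4; the adjugate gives A⁻¹ = [[1/4, 1/4], [-3/4, -7/4]].
P⁻¹N = [[13, -1], [15, 1]].
W = (P⁻¹N)A⁻¹ = [[4, 5], [3, 2]].

W = [[4, 5], [3, 2]]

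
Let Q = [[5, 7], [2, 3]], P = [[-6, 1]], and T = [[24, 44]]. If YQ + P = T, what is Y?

YQ = T − P = [[30, 43]].
Q is on the right of Y, so right-multiply by Q⁻¹: Y = (T − P)Q⁻¹.
det Q = 1, so Q⁻¹ = [[3, -7], [-2, 5]].
Y = (T − P)Q⁻¹ = [[4, 5]].

Y = [[4, 5]]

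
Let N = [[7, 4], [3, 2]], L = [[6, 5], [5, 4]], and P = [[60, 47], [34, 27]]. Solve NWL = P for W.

Isolating W: multiply by N⁻¹ from the left and L⁻¹ from the right, so W = N⁻¹PL⁻¹.
det N = 2, so N⁻¹ = [[1, -2], [-3/2, 7/2]].
det L = -1; the adjugate gives L⁻¹ = [[-4, 5], [5, -6]].
N⁻¹P = [[-8, -7], [29, 24]].
W = (N⁻¹P)L⁻¹ = [[-3, 2], [4, 1]].

W = [[-3, 2], [4, 1]]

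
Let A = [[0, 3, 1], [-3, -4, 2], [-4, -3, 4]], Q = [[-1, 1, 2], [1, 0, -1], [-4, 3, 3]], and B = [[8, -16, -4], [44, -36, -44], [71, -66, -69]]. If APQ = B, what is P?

P = [[-1, 5, 3], [1, -4, -1], [-4, -1, -2]]

Left-multiply by A⁻¹ and right-multiply by Q⁻¹: P = A⁻¹BQ⁻¹.
det A = 5; the adjugate gives A⁻¹ = [[-2, -3, 2], [4/5, 4/5, -3/5], [-7/5, -12/5, 9/5]].
Q has determinant 4; Q⁻¹ = [[3/4, 3/4, -1/4], [1/4, 5/4, 1/4], [3/4, -1/4, -1/4]].
A⁻¹B = [[-6, 8, 2], [-1, -2, 3], [11, -10, -13]].
P = (A⁻¹B)Q⁻¹ = [[-1, 5, 3], [1, -4, -1], [-4, -1, -2]].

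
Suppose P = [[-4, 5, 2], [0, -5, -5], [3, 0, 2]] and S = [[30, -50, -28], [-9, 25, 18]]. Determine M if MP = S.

Right-multiplying both sides by P⁻¹ gives M = SP⁻¹.
det P = -5; the adjugate gives P⁻¹ = [[2, 2, 3], [3, 14/5, 4], [-3, -3, -4]].
M = SP⁻¹ = [[30, -50, -28], [-9, 25, 18]] · [[2, 2, 3], [3, 14/5, 4], [-3, -3, -4]] = [[-6, 4, 2], [3, -2, 1]].

M = [[-6, 4, 2], [3, -2, 1]]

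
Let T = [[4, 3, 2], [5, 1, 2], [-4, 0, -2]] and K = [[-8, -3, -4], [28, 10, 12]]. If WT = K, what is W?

W = [[-1, 0, 1], [2, 4, 0]]

T is on the right of W, so right-multiply by T⁻¹: W = KT⁻¹.
det T = 6; the adjugate gives T⁻¹ = [[-1/3, 1, 2/3], [1/3, 0, 1/3], [2/3, -2, -11/6]].
W = KT⁻¹ = [[-8, -3, -4], [28, 10, 12]] · [[-1/3, 1, 2/3], [1/3, 0, 1/3], [2/3, -2, -11/6]] = [[-1, 0, 1], [2, 4, 0]].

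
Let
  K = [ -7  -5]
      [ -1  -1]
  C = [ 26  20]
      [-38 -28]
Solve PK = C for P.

P = [[-3, -5], [5, 3]]

Right-multiplying both sides by K⁻¹ gives P = CK⁻¹.
det K = 2; the adjugate gives K⁻¹ = [[-1/2, 5/2], [1/2, -7/2]].
P = CK⁻¹ = [[26, 20], [-38, -28]] · [[-1/2, 5/2], [1/2, -7/2]] = [[-3, -5], [5, 3]].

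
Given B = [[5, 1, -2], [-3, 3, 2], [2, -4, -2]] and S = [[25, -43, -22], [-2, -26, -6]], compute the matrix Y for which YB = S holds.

Since B sits to the right of Y, Y = SB⁻¹.
B has determinant -4; B⁻¹ = [[-1/2, -5/2, -2], [1/2, 3/2, 1], [-3/2, -11/2, -9/2]].
Y = SB⁻¹ = [[25, -43, -22], [-2, -26, -6]] · [[-1/2, -5/2, -2], [1/2, 3/2, 1], [-3/2, -11/2, -9/2]] = [[-1, -6, 6], [-3, -1, 5]].

Y = [[-1, -6, 6], [-3, -1, 5]]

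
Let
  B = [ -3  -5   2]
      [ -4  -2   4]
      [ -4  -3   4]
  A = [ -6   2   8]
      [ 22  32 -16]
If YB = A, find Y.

Y = [[-2, 1, 2], [-6, -1, 0]]

B is on the right of Y, so right-multiply by B⁻¹: Y = AB⁻¹.
B has determinant -4; B⁻¹ = [[-1, -7/2, 4], [0, 1, -1], [-1, -11/4, 7/2]].
Y = AB⁻¹ = [[-6, 2, 8], [22, 32, -16]] · [[-1, -7/2, 4], [0, 1, -1], [-1, -11/4, 7/2]] = [[-2, 1, 2], [-6, -1, 0]].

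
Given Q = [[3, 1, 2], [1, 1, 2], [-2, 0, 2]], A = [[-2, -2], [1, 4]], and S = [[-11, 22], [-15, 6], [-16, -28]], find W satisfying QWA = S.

W = [[0, 2], [5, 5], [3, 0]]

Isolating W: multiply by Q⁻¹ from the left and A⁻¹ from the right, so W = Q⁻¹SA⁻¹.
det Q = 4; the adjugate gives Q⁻¹ = [[1/2, -1/2, 0], [-3/2, 5/2, -1], [1/2, -1/2, 1/2]].
det A = -6; the adjugate gives A⁻¹ = [[-2/3, -1/3], [1/6, 1/3]].
Q⁻¹S = [[2, 8], [-5, 10], [-6, -6]].
W = (Q⁻¹S)A⁻¹ = [[0, 2], [5, 5], [3, 0]].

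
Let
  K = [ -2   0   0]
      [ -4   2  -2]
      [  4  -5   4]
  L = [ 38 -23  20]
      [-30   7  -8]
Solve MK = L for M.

Right-multiplying both sides by K⁻¹ gives M = LK⁻¹.
K has determinant 4; K⁻¹ = [[-1/2, 0, 0], [2, -2, -1], [3, -5/2, -1]].
M = LK⁻¹ = [[38, -23, 20], [-30, 7, -8]] · [[-1/2, 0, 0], [2, -2, -1], [3, -5/2, -1]] = [[-5, -4, 3], [5, 6, 1]].

M = [[-5, -4, 3], [5, 6, 1]]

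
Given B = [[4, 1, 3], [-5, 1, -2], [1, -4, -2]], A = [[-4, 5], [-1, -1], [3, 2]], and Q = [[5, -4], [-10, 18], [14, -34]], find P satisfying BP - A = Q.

P = [[3, -4], [-2, 5], [-3, 4]]

BP = Q + A = [[1, 1], [-11, 17], [17, -32]].
Since B multiplies P on the left, P = B⁻¹(Q + A).
det B = 5, so B⁻¹ = [[-2, -2, -1], [-12/5, -11/5, -7/5], [19/5, 17/5, 9/5]].
P = B⁻¹(Q + A) = [[3, -4], [-2, 5], [-3, 4]].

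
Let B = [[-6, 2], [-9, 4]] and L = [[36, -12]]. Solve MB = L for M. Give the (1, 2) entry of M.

0

B is on the right of M, so right-multiply by B⁻¹: M = LB⁻¹.
det B = -6, so B⁻¹ = [[-2/3, 1/3], [-3/2, 1]].
M = LB⁻¹ = [[36, -12]] · [[-2/3, 1/3], [-3/2, 1]] = [[-6, 0]].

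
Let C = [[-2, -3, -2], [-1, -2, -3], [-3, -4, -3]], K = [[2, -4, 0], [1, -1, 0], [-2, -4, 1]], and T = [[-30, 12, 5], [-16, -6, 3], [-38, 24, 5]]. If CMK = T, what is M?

M = [[3, -1, 4], [2, 0, -5], [-3, 5, 1]]

Isolating M: multiply by C⁻¹ from the left and K⁻¹ from the right, so M = C⁻¹TK⁻¹.
det C = -2; the adjugate gives C⁻¹ = [[3, 1/2, -5/2], [-3, 0, 2], [1, -1/2, -1/2]].
det K = 2, so K⁻¹ = [[-1/2, 2, 0], [-1/2, 1, 0], [-3, 8, 1]].
C⁻¹T = [[-3, -27, 4], [14, 12, -5], [-3, 3, 1]].
M = (C⁻¹T)K⁻¹ = [[3, -1, 4], [2, 0, -5], [-3, 5, 1]].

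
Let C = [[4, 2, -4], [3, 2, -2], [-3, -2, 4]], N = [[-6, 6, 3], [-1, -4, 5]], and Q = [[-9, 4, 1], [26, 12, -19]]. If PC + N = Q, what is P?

P = [[0, -3, -2], [3, 4, -1]]

PC = Q − N = [[-3, -2, -2], [27, 16, -24]].
Since C sits to the right of P, P = (Q − N)C⁻¹.
det C = 4, so C⁻¹ = [[1, 0, 1], [-3/2, 1, -1], [0, 1/2, 1/2]].
P = (Q − N)C⁻¹ = [[0, -3, -2], [3, 4, -1]].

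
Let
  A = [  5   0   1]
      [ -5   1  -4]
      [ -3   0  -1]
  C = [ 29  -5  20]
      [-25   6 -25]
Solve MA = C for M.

M = [[2, -5, 2], [4, 6, 5]]

Right-multiplying both sides by A⁻¹ gives M = CA⁻¹.
det A = -2, so A⁻¹ = [[1/2, 0, 1/2], [-7/2, 1, -15/2], [-3/2, 0, -5/2]].
M = CA⁻¹ = [[29, -5, 20], [-25, 6, -25]] · [[1/2, 0, 1/2], [-7/2, 1, -15/2], [-3/2, 0, -5/2]] = [[2, -5, 2], [4, 6, 5]].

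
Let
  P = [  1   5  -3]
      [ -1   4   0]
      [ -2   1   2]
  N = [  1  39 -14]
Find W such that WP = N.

Since P sits to the right of W, W = NP⁻¹.
det P = -3, so P⁻¹ = [[-8/3, 13/3, -4], [-2/3, 4/3, -1], [-7/3, 11/3, -3]].
W = NP⁻¹ = [[1, 39, -14]] · [[-8/3, 13/3, -4], [-2/3, 4/3, -1], [-7/3, 11/3, -3]] = [[4, 5, -1]].

W = [[4, 5, -1]]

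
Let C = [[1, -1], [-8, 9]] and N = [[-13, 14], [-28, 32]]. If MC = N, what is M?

M = [[-5, 1], [4, 4]]

Right-multiplying both sides by C⁻¹ gives M = NC⁻¹.
C has determinant 1; C⁻¹ = [[9, 1], [8, 1]].
M = NC⁻¹ = [[-13, 14], [-28, 32]] · [[9, 1], [8, 1]] = [[-5, 1], [4, 4]].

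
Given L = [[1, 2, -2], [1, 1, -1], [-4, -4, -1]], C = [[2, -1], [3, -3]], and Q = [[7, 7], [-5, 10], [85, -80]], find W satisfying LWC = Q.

W = L⁻¹QC⁻¹ (apply L⁻¹ on the left and C⁻¹ on the right).
L has determinant 5; L⁻¹ = [[-1, 2, 0], [1, -9/5, -1/5], [0, -4/5, -1/5]].
C has determinant -3; C⁻¹ = [[1, -1/3], [1, -2/3]].
L⁻¹Q = [[-17, 13], [-1, 5], [-13, 8]].
W = (L⁻¹Q)C⁻¹ = [[-4, -3], [4, -3], [-5, -1]].

W = [[-4, -3], [4, -3], [-5, -1]]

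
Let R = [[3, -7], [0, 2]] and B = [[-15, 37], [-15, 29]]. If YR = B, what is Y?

Right-multiplying both sides by R⁻¹ gives Y = BR⁻¹.
det R = 6, so R⁻¹ = [[1/3, 7/6], [0, 1/2]].
Y = BR⁻¹ = [[-15, 37], [-15, 29]] · [[1/3, 7/6], [0, 1/2]] = [[-5, 1], [-5, -3]].

Y = [[-5, 1], [-5, -3]]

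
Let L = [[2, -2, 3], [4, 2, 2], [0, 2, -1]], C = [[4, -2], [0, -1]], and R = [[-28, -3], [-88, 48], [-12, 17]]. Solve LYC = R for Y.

Y = L⁻¹RC⁻¹ (apply L⁻¹ on the left and C⁻¹ on the right).
L has determinant 4; L⁻¹ = [[-3/2, 1, -5/2], [1, -1/2, 2], [2, -1, 3]].
det C = -4, so C⁻¹ = [[1/4, -1/2], [0, -1]].
L⁻¹R = [[-16, 10], [-8, 7], [-4, -3]].
Y = (L⁻¹R)C⁻¹ = [[-4, -2], [-2, -3], [-1, 5]].

Y = [[-4, -2], [-2, -3], [-1, 5]]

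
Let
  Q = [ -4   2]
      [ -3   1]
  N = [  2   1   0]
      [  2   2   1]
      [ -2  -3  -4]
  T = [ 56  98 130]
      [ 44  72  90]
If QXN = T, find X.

X = [[2, -5, 5], [-2, -5, -5]]

Left-multiply by Q⁻¹ and right-multiply by N⁻¹: X = Q⁻¹TN⁻¹.
det Q = 2, so Q⁻¹ = [[1/2, -1], [3/2, -2]].
det N = -4, so N⁻¹ = [[5/4, -1, -1/4], [-3/2, 2, 1/2], [1/2, -1, -1/2]].
Q⁻¹T = [[-16, -23, -25], [-4, 3, 15]].
X = (Q⁻¹T)N⁻¹ = [[2, -5, 5], [-2, -5, -5]].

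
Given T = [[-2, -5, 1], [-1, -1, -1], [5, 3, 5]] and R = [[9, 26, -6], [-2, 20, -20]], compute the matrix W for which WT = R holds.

Since T sits to the right of W, W = RT⁻¹.
det T = 6, so T⁻¹ = [[-1/3, 14/3, 1], [0, -5/2, -1/2], [1/3, -19/6, -1/2]].
W = RT⁻¹ = [[9, 26, -6], [-2, 20, -20]] · [[-1/3, 14/3, 1], [0, -5/2, -1/2], [1/3, -19/6, -1/2]] = [[-5, -4, -1], [-6, 4, -2]].

W = [[-5, -4, -1], [-6, 4, -2]]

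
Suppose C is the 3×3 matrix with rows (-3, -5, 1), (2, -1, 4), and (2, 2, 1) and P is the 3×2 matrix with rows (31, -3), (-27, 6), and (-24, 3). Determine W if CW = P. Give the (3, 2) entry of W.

-1

C is on the left of W, so left-multiply by C⁻¹: W = C⁻¹P.
C has determinant 3; C⁻¹ = [[-3, 7/3, -19/3], [2, -5/3, 14/3], [2, -4/3, 13/3]].
W = C⁻¹P = [[-3, 7/3, -19/3], [2, -5/3, 14/3], [2, -4/3, 13/3]] · [[31, -3], [-27, 6], [-24, 3]] = [[-4, 4], [-5, -2], [-6, -1]].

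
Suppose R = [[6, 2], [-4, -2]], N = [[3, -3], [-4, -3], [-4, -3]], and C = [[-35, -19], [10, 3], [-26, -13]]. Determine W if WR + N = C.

WR = C − N = [[-38, -16], [14, 6], [-22, -10]].
Right-multiplying both sides by R⁻¹ gives W = (C − N)R⁻¹.
R has determinant -4; R⁻¹ = [[1/2, 1/2], [-1, -3/2]].
W = (C − N)R⁻¹ = [[-3, 5], [1, -2], [-1, 4]].

W = [[-3, 5], [1, -2], [-1, 4]]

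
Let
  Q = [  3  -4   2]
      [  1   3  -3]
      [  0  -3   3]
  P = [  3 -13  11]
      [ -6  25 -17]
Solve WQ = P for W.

W = [[1, 0, 3], [-4, 6, 3]]

Since Q sits to the right of W, W = PQ⁻¹.
det Q = 6, so Q⁻¹ = [[0, 1, 1], [-1/2, 3/2, 11/6], [-1/2, 3/2, 13/6]].
W = PQ⁻¹ = [[3, -13, 11], [-6, 25, -17]] · [[0, 1, 1], [-1/2, 3/2, 11/6], [-1/2, 3/2, 13/6]] = [[1, 0, 3], [-4, 6, 3]].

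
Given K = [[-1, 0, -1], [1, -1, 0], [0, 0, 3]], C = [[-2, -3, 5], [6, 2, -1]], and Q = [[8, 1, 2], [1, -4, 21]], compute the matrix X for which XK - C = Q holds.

XK = Q + C = [[6, -2, 7], [7, -2, 20]].
Since K sits to the right of X, X = (Q + C)K⁻¹.
K has determinant 3; K⁻¹ = [[-1, 0, -1/3], [-1, -1, -1/3], [0, 0, 1/3]].
X = (Q + C)K⁻¹ = [[-4, 2, 1], [-5, 2, 5]].

X = [[-4, 2, 1], [-5, 2, 5]]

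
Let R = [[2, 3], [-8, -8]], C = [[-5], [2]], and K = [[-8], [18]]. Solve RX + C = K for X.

RX = K − C = [[-3], [16]].
R is on the left of X, so left-multiply by R⁻¹: X = R⁻¹(K − C).
det R = 8; the adjugate gives R⁻¹ = [[-1, -3/8], [1, 1/4]].
X = R⁻¹(K − C) = [[-3], [1]].

X = [[-3], [1]]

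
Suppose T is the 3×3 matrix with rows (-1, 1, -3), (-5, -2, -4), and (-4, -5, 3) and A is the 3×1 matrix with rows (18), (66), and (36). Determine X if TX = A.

T is on the left of X, so left-multiply by T⁻¹: X = T⁻¹A.
T has determinant 6; T⁻¹ = [[-13/3, 2, -5/3], [31/6, -5/2, 11/6], [17/6, -3/2, 7/6]].
X = T⁻¹A = [[-13/3, 2, -5/3], [31/6, -5/2, 11/6], [17/6, -3/2, 7/6]] · [[18], [66], [36]] = [[-6], [-6], [-6]].

X = [[-6], [-6], [-6]]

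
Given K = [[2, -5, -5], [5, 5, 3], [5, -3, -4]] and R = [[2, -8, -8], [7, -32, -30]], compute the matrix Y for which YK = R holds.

Since K sits to the right of Y, Y = RK⁻¹.
det K = 3; the adjugate gives K⁻¹ = [[-11/3, -5/3, 10/3], [35/3, 17/3, -31/3], [-40/3, -19/3, 35/3]].
Y = RK⁻¹ = [[2, -8, -8], [7, -32, -30]] · [[-11/3, -5/3, 10/3], [35/3, 17/3, -31/3], [-40/3, -19/3, 35/3]] = [[6, 2, -4], [1, -3, 4]].

Y = [[6, 2, -4], [1, -3, 4]]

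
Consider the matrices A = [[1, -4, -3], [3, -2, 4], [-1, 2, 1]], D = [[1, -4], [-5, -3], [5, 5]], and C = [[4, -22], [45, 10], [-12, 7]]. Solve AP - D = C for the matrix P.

AP = C + D = [[5, -26], [40, 7], [-7, 12]].
A is on the left of P, so left-multiply by A⁻¹: P = A⁻¹(C + D).
det A = 6, so A⁻¹ = [[-5/3, -1/3, -11/3], [-7/6, -1/3, -13/6], [2/3, 1/3, 5/3]].
P = A⁻¹(C + D) = [[4, -3], [-4, 2], [5, 5]].

P = [[4, -3], [-4, 2], [5, 5]]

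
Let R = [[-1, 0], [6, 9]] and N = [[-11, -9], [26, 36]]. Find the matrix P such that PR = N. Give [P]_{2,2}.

4

Right-multiplying both sides by R⁻¹ gives P = NR⁻¹.
det R = -9; the adjugate gives R⁻¹ = [[-1, 0], [2/3, 1/9]].
P = NR⁻¹ = [[-11, -9], [26, 36]] · [[-1, 0], [2/3, 1/9]] = [[5, -1], [-2, 4]].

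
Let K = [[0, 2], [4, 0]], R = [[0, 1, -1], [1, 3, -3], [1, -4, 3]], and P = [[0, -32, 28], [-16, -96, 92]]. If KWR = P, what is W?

W = [[-5, -5, 1], [-2, -2, 2]]

W = K⁻¹PR⁻¹ (apply K⁻¹ on the left and R⁻¹ on the right).
K has determinant -8; K⁻¹ = [[0, 1/4], [1/2, 0]].
det R = 1, so R⁻¹ = [[-3, 1, 0], [-6, 1, -1], [-7, 1, -1]].
K⁻¹P = [[-4, -24, 23], [0, -16, 14]].
W = (K⁻¹P)R⁻¹ = [[-5, -5, 1], [-2, -2, 2]].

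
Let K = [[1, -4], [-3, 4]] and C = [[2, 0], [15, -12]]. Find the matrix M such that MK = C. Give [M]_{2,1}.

Right-multiplying both sides by K⁻¹ gives M = CK⁻¹.
det K = -8, so K⁻¹ = [[-1/2, -1/2], [-3/8, -1/8]].
M = CK⁻¹ = [[2, 0], [15, -12]] · [[-1/2, -1/2], [-3/8, -1/8]] = [[-1, -1], [-3, -6]].

-3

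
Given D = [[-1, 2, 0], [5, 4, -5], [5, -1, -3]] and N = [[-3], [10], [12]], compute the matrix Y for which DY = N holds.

Y = [[3], [0], [1]]

D is on the left of Y, so left-multiply by D⁻¹: Y = D⁻¹N.
D has determinant -3; D⁻¹ = [[17/3, -2, 10/3], [10/3, -1, 5/3], [25/3, -3, 14/3]].
Y = D⁻¹N = [[17/3, -2, 10/3], [10/3, -1, 5/3], [25/3, -3, 14/3]] · [[-3], [10], [12]] = [[3], [0], [1]].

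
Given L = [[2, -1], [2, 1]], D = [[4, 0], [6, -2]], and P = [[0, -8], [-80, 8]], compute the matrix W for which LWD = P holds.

W = [[-5, 0], [-4, -4]]

Isolating W: multiply by L⁻¹ from the left and D⁻¹ from the right, so W = L⁻¹PD⁻¹.
det L = 4; the adjugate gives L⁻¹ = [[1/4, 1/4], [-1/2, 1/2]].
det D = -8, so D⁻¹ = [[1/4, 0], [3/4, -1/2]].
L⁻¹P = [[-20, 0], [-40, 8]].
W = (L⁻¹P)D⁻¹ = [[-5, 0], [-4, -4]].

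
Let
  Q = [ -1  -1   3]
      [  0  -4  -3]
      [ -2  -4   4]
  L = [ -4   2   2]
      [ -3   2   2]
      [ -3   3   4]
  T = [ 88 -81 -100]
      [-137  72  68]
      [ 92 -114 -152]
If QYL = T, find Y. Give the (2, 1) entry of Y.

Left-multiply by Q⁻¹ and right-multiply by L⁻¹: Y = Q⁻¹TL⁻¹.
det Q = -2, so Q⁻¹ = [[14, 4, -15/2], [-3, -1, 3/2], [4, 1, -2]].
det L = -2; the adjugate gives L⁻¹ = [[-1, 1, 0], [-3, 5, -1], [3/2, -3, 1]].
Q⁻¹T = [[-6, 9, 12], [11, 0, 4], [31, -24, -28]].
Y = (Q⁻¹T)L⁻¹ = [[-3, 3, 3], [-5, -1, 4], [-1, -5, -4]].

-5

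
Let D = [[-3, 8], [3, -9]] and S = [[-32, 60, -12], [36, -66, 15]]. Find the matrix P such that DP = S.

P = [[0, -4, -4], [-4, 6, -3]]

Since D multiplies P on the left, P = D⁻¹S.
det D = 3, so D⁻¹ = [[-3, -8/3], [-1, -1]].
P = D⁻¹S = [[-3, -8/3], [-1, -1]] · [[-32, 60, -12], [36, -66, 15]] = [[0, -4, -4], [-4, 6, -3]].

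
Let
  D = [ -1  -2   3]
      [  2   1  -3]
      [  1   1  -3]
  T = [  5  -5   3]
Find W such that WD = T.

Since D sits to the right of W, W = TD⁻¹.
det D = -3; the adjugate gives D⁻¹ = [[0, 1, -1], [-1, 0, -1], [-1/3, 1/3, -1]].
W = TD⁻¹ = [[5, -5, 3]] · [[0, 1, -1], [-1, 0, -1], [-1/3, 1/3, -1]] = [[4, 6, -3]].

W = [[4, 6, -3]]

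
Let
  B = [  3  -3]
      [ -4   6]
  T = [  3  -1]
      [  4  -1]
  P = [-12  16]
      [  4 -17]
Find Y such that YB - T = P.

Y = [[1, 3], [-4, -5]]

YB = P + T = [[-9, 15], [8, -18]].
B is on the right of Y, so right-multiply by B⁻¹: Y = (P + T)B⁻¹.
B has determinant 6; B⁻¹ = [[1, 1/2], [2/3, 1/2]].
Y = (P + T)B⁻¹ = [[1, 3], [-4, -5]].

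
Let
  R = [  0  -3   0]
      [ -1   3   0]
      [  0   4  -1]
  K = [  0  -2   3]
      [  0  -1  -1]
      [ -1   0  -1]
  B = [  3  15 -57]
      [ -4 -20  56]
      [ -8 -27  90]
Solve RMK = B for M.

M = R⁻¹BK⁻¹ (apply R⁻¹ on the left and K⁻¹ on the right).
det R = 3, so R⁻¹ = [[-1, -1, 0], [-1/3, 0, 0], [-4/3, 0, -1]].
det K = -5; the adjugate gives K⁻¹ = [[-1/5, 2/5, -1], [-1/5, -3/5, 0], [1/5, -2/5, 0]].
R⁻¹B = [[1, 5, 1], [-1, -5, 19], [4, 7, -14]].
M = (R⁻¹B)K⁻¹ = [[-1, -3, -1], [5, -5, 1], [-5, 3, -4]].

M = [[-1, -3, -1], [5, -5, 1], [-5, 3, -4]]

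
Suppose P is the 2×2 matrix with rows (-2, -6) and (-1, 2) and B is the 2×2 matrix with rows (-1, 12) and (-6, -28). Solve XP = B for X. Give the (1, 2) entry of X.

3

Since P sits to the right of X, X = BP⁻¹.
P has determinant -10; P⁻¹ = [[-1/5, -3/5], [-1/10, 1/5]].
X = BP⁻¹ = [[-1, 12], [-6, -28]] · [[-1/5, -3/5], [-1/10, 1/5]] = [[-1, 3], [4, -2]].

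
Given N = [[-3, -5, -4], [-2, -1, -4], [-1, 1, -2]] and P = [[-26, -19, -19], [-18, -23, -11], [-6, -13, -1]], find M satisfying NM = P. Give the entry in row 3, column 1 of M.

N is on the left of M, so left-multiply by N⁻¹: M = N⁻¹P.
det N = -6, so N⁻¹ = [[-1, 7/3, -8/3], [0, -1/3, 2/3], [1/2, -4/3, 7/6]].
M = N⁻¹P = [[-1, 7/3, -8/3], [0, -1/3, 2/3], [1/2, -4/3, 7/6]] · [[-26, -19, -19], [-18, -23, -11], [-6, -13, -1]] = [[0, 0, -4], [2, -1, 3], [4, 6, 4]].

4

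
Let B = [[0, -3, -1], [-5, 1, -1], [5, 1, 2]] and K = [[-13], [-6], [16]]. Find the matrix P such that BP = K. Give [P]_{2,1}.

3

Left-multiplying both sides by B⁻¹ gives P = B⁻¹K.
det B = -5; the adjugate gives B⁻¹ = [[-3/5, -1, -4/5], [-1, -1, -1], [2, 3, 3]].
P = B⁻¹K = [[-3/5, -1, -4/5], [-1, -1, -1], [2, 3, 3]] · [[-13], [-6], [16]] = [[1], [3], [4]].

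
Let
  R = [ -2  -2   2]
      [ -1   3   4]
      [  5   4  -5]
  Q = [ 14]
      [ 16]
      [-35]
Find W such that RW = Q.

W = [[-4], [0], [3]]

Since R multiplies W on the left, W = R⁻¹Q.
det R = -6; the adjugate gives R⁻¹ = [[31/6, 1/3, 7/3], [-5/2, 0, -1], [19/6, 1/3, 4/3]].
W = R⁻¹Q = [[31/6, 1/3, 7/3], [-5/2, 0, -1], [19/6, 1/3, 4/3]] · [[14], [16], [-35]] = [[-4], [0], [3]].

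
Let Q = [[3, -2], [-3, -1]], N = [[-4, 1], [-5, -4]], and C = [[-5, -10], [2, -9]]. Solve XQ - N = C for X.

X = [[2, 5], [4, 5]]

XQ = C + N = [[-9, -9], [-3, -13]].
Q is on the right of X, so right-multiply by Q⁻¹: X = (C + N)Q⁻¹.
det Q = -9, so Q⁻¹ = [[1/9, -2/9], [-1/3, -1/3]].
X = (C + N)Q⁻¹ = [[2, 5], [4, 5]].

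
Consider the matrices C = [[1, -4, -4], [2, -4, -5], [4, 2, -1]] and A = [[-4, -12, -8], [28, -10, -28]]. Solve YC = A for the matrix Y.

Y = [[0, 2, -2], [2, 3, 5]]

Since C sits to the right of Y, Y = AC⁻¹.
C has determinant 6; C⁻¹ = [[7/3, -2, 2/3], [-3, 5/2, -1/2], [10/3, -3, 2/3]].
Y = AC⁻¹ = [[-4, -12, -8], [28, -10, -28]] · [[7/3, -2, 2/3], [-3, 5/2, -1/2], [10/3, -3, 2/3]] = [[0, 2, -2], [2, 3, 5]].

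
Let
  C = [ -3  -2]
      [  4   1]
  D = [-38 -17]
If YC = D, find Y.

Right-multiplying both sides by C⁻¹ gives Y = DC⁻¹.
C has determinant 5; C⁻¹ = [[1/5, 2/5], [-4/5, -3/5]].
Y = DC⁻¹ = [[-38, -17]] · [[1/5, 2/5], [-4/5, -3/5]] = [[6, -5]].

Y = [[6, -5]]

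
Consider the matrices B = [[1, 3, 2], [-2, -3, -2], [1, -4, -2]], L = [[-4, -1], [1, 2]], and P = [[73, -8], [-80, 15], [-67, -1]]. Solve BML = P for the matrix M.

M = [[-3, -5], [-3, -4], [-5, 1]]

Isolating M: multiply by B⁻¹ from the left and L⁻¹ from the right, so M = B⁻¹PL⁻¹.
B has determinant 2; B⁻¹ = [[-1, -1, 0], [-3, -2, -1], [11/2, 7/2, 3/2]].
L has determinant -7; L⁻¹ = [[-2/7, -1/7], [1/7, 4/7]].
B⁻¹P = [[7, -7], [8, -5], [21, 7]].
M = (B⁻¹P)L⁻¹ = [[-3, -5], [-3, -4], [-5, 1]].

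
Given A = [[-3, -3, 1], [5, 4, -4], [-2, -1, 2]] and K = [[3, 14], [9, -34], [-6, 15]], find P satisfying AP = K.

A is on the left of P, so left-multiply by A⁻¹: P = A⁻¹K.
A has determinant -3; A⁻¹ = [[-4/3, -5/3, -8/3], [2/3, 4/3, 7/3], [-1, -1, -1]].
P = A⁻¹K = [[-4/3, -5/3, -8/3], [2/3, 4/3, 7/3], [-1, -1, -1]] · [[3, 14], [9, -34], [-6, 15]] = [[-3, -2], [0, -1], [-6, 5]].

P = [[-3, -2], [0, -1], [-6, 5]]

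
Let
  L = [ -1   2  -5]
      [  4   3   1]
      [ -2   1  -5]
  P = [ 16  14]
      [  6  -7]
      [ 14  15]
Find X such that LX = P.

L is on the left of X, so left-multiply by L⁻¹: X = L⁻¹P.
L has determinant 2; L⁻¹ = [[-8, 5/2, 17/2], [9, -5/2, -19/2], [5, -3/2, -11/2]].
X = L⁻¹P = [[-8, 5/2, 17/2], [9, -5/2, -19/2], [5, -3/2, -11/2]] · [[16, 14], [6, -7], [14, 15]] = [[6, -2], [-4, 1], [-6, -2]].

X = [[6, -2], [-4, 1], [-6, -2]]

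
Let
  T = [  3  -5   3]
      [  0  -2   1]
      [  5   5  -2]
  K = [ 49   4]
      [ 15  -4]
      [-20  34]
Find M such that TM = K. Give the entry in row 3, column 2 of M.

Left-multiplying both sides by T⁻¹ gives M = T⁻¹K.
det T = 2; the adjugate gives T⁻¹ = [[-1/2, 5/2, 1/2], [5/2, -21/2, -3/2], [5, -20, -3]].
M = T⁻¹K = [[-1/2, 5/2, 1/2], [5/2, -21/2, -3/2], [5, -20, -3]] · [[49, 4], [15, -4], [-20, 34]] = [[3, 5], [-5, 1], [5, -2]].

-2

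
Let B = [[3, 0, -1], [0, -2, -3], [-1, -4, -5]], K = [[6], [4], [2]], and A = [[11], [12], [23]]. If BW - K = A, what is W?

W = [[5], [-5], [-2]]

BW = A + K = [[17], [16], [25]].
Left-multiplying both sides by B⁻¹ gives W = B⁻¹(A + K).
B has determinant -4; B⁻¹ = [[1/2, -1, 1/2], [-3/4, 4, -9/4], [1/2, -3, 3/2]].
W = B⁻¹(A + K) = [[5], [-5], [-2]].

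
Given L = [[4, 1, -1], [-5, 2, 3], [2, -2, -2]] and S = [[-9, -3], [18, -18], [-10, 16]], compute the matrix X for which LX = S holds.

X = [[-2, -1], [1, -4], [2, -5]]

L is on the left of X, so left-multiply by L⁻¹: X = L⁻¹S.
det L = -2; the adjugate gives L⁻¹ = [[-1, -2, -5/2], [2, 3, 7/2], [-3, -5, -13/2]].
X = L⁻¹S = [[-1, -2, -5/2], [2, 3, 7/2], [-3, -5, -13/2]] · [[-9, -3], [18, -18], [-10, 16]] = [[-2, -1], [1, -4], [2, -5]].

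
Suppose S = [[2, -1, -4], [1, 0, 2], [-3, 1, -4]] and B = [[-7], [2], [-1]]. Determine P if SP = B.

Since S multiplies P on the left, P = S⁻¹B.
S has determinant -6; S⁻¹ = [[1/3, 4/3, 1/3], [1/3, 10/3, 4/3], [-1/6, -1/6, -1/6]].
P = S⁻¹B = [[1/3, 4/3, 1/3], [1/3, 10/3, 4/3], [-1/6, -1/6, -1/6]] · [[-7], [2], [-1]] = [[0], [3], [1]].

P = [[0], [3], [1]]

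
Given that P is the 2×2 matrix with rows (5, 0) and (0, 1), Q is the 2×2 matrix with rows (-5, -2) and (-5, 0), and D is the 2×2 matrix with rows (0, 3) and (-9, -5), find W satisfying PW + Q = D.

PW = D − Q = [[5, 5], [-4, -5]].
P is on the left of W, so left-multiply by P⁻¹: W = P⁻¹(D − Q).
det P = 5, so P⁻¹ = [[1/5, 0], [0, 1]].
W = P⁻¹(D − Q) = [[1, 1], [-4, -5]].

W = [[1, 1], [-4, -5]]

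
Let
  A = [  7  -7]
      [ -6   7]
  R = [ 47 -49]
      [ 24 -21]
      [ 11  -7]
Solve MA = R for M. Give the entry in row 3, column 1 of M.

5

A is on the right of M, so right-multiply by A⁻¹: M = RA⁻¹.
det A = 7, so A⁻¹ = [[1, 1], [6/7, 1]].
M = RA⁻¹ = [[47, -49], [24, -21], [11, -7]] · [[1, 1], [6/7, 1]] = [[5, -2], [6, 3], [5, 4]].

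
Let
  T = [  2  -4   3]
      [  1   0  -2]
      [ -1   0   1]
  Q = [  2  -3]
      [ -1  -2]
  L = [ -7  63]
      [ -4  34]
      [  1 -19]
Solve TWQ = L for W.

Isolating W: multiply by T⁻¹ from the left and Q⁻¹ from the right, so W = T⁻¹LQ⁻¹.
T has determinant -4; T⁻¹ = [[0, -1, -2], [-1/4, -5/4, -7/4], [0, -1, -1]].
det Q = -7; the adjugate gives Q⁻¹ = [[2/7, -3/7], [-1/7, -2/7]].
T⁻¹L = [[2, 4], [5, -25], [3, -15]].
W = (T⁻¹L)Q⁻¹ = [[0, -2], [5, 5], [3, 3]].

W = [[0, -2], [5, 5], [3, 3]]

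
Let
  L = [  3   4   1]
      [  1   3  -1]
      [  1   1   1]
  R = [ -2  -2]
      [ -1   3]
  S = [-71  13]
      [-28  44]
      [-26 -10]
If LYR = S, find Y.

Y = L⁻¹SR⁻¹ (apply L⁻¹ on the left and R⁻¹ on the right).
det L = 2, so L⁻¹ = [[2, -3/2, -7/2], [-1, 1, 2], [-1, 1/2, 5/2]].
det R = -8; the adjugate gives R⁻¹ = [[-3/8, -1/4], [-1/8, 1/4]].
L⁻¹S = [[-9, -5], [-9, 11], [-8, -16]].
Y = (L⁻¹S)R⁻¹ = [[4, 1], [2, 5], [5, -2]].

Y = [[4, 1], [2, 5], [5, -2]]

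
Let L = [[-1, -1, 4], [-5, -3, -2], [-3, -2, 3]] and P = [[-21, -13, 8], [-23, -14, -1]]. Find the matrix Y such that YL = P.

L is on the right of Y, so right-multiply by L⁻¹: Y = PL⁻¹.
L has determinant -4; L⁻¹ = [[13/4, 5/4, -7/2], [-21/4, -9/4, 11/2], [-1/4, -1/4, 1/2]].
Y = PL⁻¹ = [[-21, -13, 8], [-23, -14, -1]] · [[13/4, 5/4, -7/2], [-21/4, -9/4, 11/2], [-1/4, -1/4, 1/2]] = [[-2, 1, 6], [-1, 3, 3]].

Y = [[-2, 1, 6], [-1, 3, 3]]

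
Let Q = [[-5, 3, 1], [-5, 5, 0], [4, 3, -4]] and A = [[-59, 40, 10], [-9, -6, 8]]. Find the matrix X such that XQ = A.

Q is on the right of X, so right-multiply by Q⁻¹: X = AQ⁻¹.
det Q = 5; the adjugate gives Q⁻¹ = [[-4, 3, -1], [-4, 16/5, -1], [-7, 27/5, -2]].
X = AQ⁻¹ = [[-59, 40, 10], [-9, -6, 8]] · [[-4, 3, -1], [-4, 16/5, -1], [-7, 27/5, -2]] = [[6, 5, -1], [4, -3, -1]].

X = [[6, 5, -1], [4, -3, -1]]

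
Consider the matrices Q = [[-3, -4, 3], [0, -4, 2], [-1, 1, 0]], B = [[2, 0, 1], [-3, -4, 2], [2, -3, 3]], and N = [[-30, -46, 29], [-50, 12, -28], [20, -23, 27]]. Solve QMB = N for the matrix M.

Isolating M: multiply by Q⁻¹ from the left and B⁻¹ from the right, so M = Q⁻¹NB⁻¹.
det Q = 2; the adjugate gives Q⁻¹ = [[-1, 3/2, 2], [-1, 3/2, 3], [-2, 7/2, 6]].
det B = 5; the adjugate gives B⁻¹ = [[-6/5, -3/5, 4/5], [13/5, 4/5, -7/5], [17/5, 6/5, -8/5]].
Q⁻¹N = [[-5, 18, -17], [15, -5, 10], [5, -4, 6]].
M = (Q⁻¹N)B⁻¹ = [[-5, -3, -2], [3, -1, 3], [4, 1, 0]].

M = [[-5, -3, -2], [3, -1, 3], [4, 1, 0]]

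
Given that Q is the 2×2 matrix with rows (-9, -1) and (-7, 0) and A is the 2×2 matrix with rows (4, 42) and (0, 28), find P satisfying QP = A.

P = [[0, -4], [-4, -6]]

Left-multiplying both sides by Q⁻¹ gives P = Q⁻¹A.
Q has determinant -7; Q⁻¹ = [[0, -1/7], [-1, 9/7]].
P = Q⁻¹A = [[0, -1/7], [-1, 9/7]] · [[4, 42], [0, 28]] = [[0, -4], [-4, -6]].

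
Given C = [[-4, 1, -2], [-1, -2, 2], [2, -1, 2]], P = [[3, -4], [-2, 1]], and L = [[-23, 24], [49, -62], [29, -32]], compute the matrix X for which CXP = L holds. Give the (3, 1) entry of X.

2

Isolating X: multiply by C⁻¹ from the left and P⁻¹ from the right, so X = C⁻¹LP⁻¹.
det C = 4, so C⁻¹ = [[-1/2, 0, -1/2], [3/2, -1, 5/2], [5/4, -1/2, 9/4]].
det P = -5, so P⁻¹ = [[-1/5, -4/5], [-2/5, -3/5]].
C⁻¹L = [[-3, 4], [-11, 18], [12, -11]].
X = (C⁻¹L)P⁻¹ = [[-1, 0], [-5, -2], [2, -3]].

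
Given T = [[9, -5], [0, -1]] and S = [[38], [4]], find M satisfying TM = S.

M = [[2], [-4]]

T is on the left of M, so left-multiply by T⁻¹: M = T⁻¹S.
T has determinant -9; T⁻¹ = [[1/9, -5/9], [0, -1]].
M = T⁻¹S = [[1/9, -5/9], [0, -1]] · [[38], [4]] = [[2], [-4]].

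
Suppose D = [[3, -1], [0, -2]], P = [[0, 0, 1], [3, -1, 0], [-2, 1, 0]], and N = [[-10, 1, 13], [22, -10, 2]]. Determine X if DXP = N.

X = [[4, -3, -1], [-1, -1, 4]]

X = D⁻¹NP⁻¹ (apply D⁻¹ on the left and P⁻¹ on the right).
det D = -6; the adjugate gives D⁻¹ = [[1/3, -1/6], [0, -1/2]].
det P = 1, so P⁻¹ = [[0, 1, 1], [0, 2, 3], [1, 0, 0]].
D⁻¹N = [[-7, 2, 4], [-11, 5, -1]].
X = (D⁻¹N)P⁻¹ = [[4, -3, -1], [-1, -1, 4]].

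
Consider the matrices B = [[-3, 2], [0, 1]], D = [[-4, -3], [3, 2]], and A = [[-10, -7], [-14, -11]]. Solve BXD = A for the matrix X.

X = B⁻¹AD⁻¹ (apply B⁻¹ on the left and D⁻¹ on the right).
det B = -3; the adjugate gives B⁻¹ = [[-1/3, 2/3], [0, 1]].
det D = 1; the adjugate gives D⁻¹ = [[2, 3], [-3, -4]].
B⁻¹A = [[-6, -5], [-14, -11]].
X = (B⁻¹A)D⁻¹ = [[3, 2], [5, 2]].

X = [[3, 2], [5, 2]]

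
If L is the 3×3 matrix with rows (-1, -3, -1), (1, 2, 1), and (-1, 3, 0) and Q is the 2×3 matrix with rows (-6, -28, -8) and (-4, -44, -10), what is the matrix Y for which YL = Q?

Since L sits to the right of Y, Y = QL⁻¹.
det L = 1, so L⁻¹ = [[-3, -3, -1], [-1, -1, 0], [5, 6, 1]].
Y = QL⁻¹ = [[-6, -28, -8], [-4, -44, -10]] · [[-3, -3, -1], [-1, -1, 0], [5, 6, 1]] = [[6, -2, -2], [6, -4, -6]].

Y = [[6, -2, -2], [6, -4, -6]]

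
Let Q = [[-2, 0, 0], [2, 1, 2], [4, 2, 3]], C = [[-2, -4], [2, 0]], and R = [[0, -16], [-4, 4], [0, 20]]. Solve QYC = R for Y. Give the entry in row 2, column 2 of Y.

3

Left-multiply by Q⁻¹ and right-multiply by C⁻¹: Y = Q⁻¹RC⁻¹.
Q has determinant 2; Q⁻¹ = [[-1/2, 0, 0], [1, -3, 2], [0, 2, -1]].
det C = 8; the adjugate gives C⁻¹ = [[0, 1/2], [-1/4, -1/4]].
Q⁻¹R = [[0, 8], [12, 12], [-8, -12]].
Y = (Q⁻¹R)C⁻¹ = [[-2, -2], [-3, 3], [3, -1]].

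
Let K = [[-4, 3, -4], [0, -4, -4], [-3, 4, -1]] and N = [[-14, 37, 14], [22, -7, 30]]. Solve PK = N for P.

P = [[-1, -4, 6], [-1, -5, -6]]

Since K sits to the right of P, P = NK⁻¹.
det K = 4; the adjugate gives K⁻¹ = [[5, -13/4, -7], [3, -2, -4], [-3, 7/4, 4]].
P = NK⁻¹ = [[-14, 37, 14], [22, -7, 30]] · [[5, -13/4, -7], [3, -2, -4], [-3, 7/4, 4]] = [[-1, -4, 6], [-1, -5, -6]].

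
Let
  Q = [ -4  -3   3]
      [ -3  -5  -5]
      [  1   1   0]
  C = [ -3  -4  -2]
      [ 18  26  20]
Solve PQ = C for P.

P = [[1, 1, 4], [0, -4, 6]]

Right-multiplying both sides by Q⁻¹ gives P = CQ⁻¹.
det Q = 1, so Q⁻¹ = [[5, 3, 30], [-5, -3, -29], [2, 1, 11]].
P = CQ⁻¹ = [[-3, -4, -2], [18, 26, 20]] · [[5, 3, 30], [-5, -3, -29], [2, 1, 11]] = [[1, 1, 4], [0, -4, 6]].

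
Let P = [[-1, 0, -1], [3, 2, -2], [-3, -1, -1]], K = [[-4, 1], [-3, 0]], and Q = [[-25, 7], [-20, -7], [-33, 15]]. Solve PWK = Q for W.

Left-multiply by P⁻¹ and right-multiply by K⁻¹: W = P⁻¹QK⁻¹.
P has determinant 1; P⁻¹ = [[-4, 1, 2], [9, -2, -5], [3, -1, -2]].
K has determinant 3; K⁻¹ = [[0, -1/3], [1, -4/3]].
P⁻¹Q = [[14, -5], [-20, 2], [11, -2]].
W = (P⁻¹Q)K⁻¹ = [[-5, 2], [2, 4], [-2, -1]].

W = [[-5, 2], [2, 4], [-2, -1]]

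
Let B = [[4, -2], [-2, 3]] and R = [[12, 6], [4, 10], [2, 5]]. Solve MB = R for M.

M = [[6, 6], [4, 6], [2, 3]]

Since B sits to the right of M, M = RB⁻¹.
B has determinant 8; B⁻¹ = [[3/8, 1/4], [1/4, 1/2]].
M = RB⁻¹ = [[12, 6], [4, 10], [2, 5]] · [[3/8, 1/4], [1/4, 1/2]] = [[6, 6], [4, 6], [2, 3]].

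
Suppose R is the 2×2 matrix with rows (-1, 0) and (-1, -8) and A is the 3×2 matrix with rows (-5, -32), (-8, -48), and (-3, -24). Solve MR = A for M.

Since R sits to the right of M, M = AR⁻¹.
R has determinant 8; R⁻¹ = [[-1, 0], [1/8, -1/8]].
M = AR⁻¹ = [[-5, -32], [-8, -48], [-3, -24]] · [[-1, 0], [1/8, -1/8]] = [[1, 4], [2, 6], [0, 3]].

M = [[1, 4], [2, 6], [0, 3]]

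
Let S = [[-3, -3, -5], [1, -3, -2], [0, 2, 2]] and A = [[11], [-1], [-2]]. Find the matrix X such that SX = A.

Left-multiplying both sides by S⁻¹ gives X = S⁻¹A.
det S = 2, so S⁻¹ = [[-1, -2, -9/2], [-1, -3, -11/2], [1, 3, 6]].
X = S⁻¹A = [[-1, -2, -9/2], [-1, -3, -11/2], [1, 3, 6]] · [[11], [-1], [-2]] = [[0], [3], [-4]].

X = [[0], [3], [-4]]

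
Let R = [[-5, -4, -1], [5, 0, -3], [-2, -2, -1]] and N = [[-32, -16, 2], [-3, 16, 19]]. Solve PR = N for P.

Since R sits to the right of P, P = NR⁻¹.
R has determinant -4; R⁻¹ = [[3/2, 1/2, -3], [-11/4, -3/4, 5], [5/2, 1/2, -5]].
P = NR⁻¹ = [[-32, -16, 2], [-3, 16, 19]] · [[3/2, 1/2, -3], [-11/4, -3/4, 5], [5/2, 1/2, -5]] = [[1, -3, 6], [-1, -4, -6]].

P = [[1, -3, 6], [-1, -4, -6]]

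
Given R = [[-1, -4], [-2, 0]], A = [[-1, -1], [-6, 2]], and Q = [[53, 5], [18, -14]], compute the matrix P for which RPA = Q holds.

P = [[-3, 2], [5, 1]]

P = R⁻¹QA⁻¹ (apply R⁻¹ on the left and A⁻¹ on the right).
R has determinant -8; R⁻¹ = [[0, -1/2], [-1/4, 1/8]].
det A = -8, so A⁻¹ = [[-1/4, -1/8], [-3/4, 1/8]].
R⁻¹Q = [[-9, 7], [-11, -3]].
P = (R⁻¹Q)A⁻¹ = [[-3, 2], [5, 1]].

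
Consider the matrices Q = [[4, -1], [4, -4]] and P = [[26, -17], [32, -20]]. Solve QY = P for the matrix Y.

Q is on the left of Y, so left-multiply by Q⁻¹: Y = Q⁻¹P.
det Q = -12, so Q⁻¹ = [[1/3, -1/12], [1/3, -1/3]].
Y = Q⁻¹P = [[1/3, -1/12], [1/3, -1/3]] · [[26, -17], [32, -20]] = [[6, -4], [-2, 1]].

Y = [[6, -4], [-2, 1]]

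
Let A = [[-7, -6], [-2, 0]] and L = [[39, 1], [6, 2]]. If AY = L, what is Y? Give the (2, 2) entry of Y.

1

Since A multiplies Y on the left, Y = A⁻¹L.
det A = -12, so A⁻¹ = [[0, -1/2], [-1/6, 7/12]].
Y = A⁻¹L = [[0, -1/2], [-1/6, 7/12]] · [[39, 1], [6, 2]] = [[-3, -1], [-3, 1]].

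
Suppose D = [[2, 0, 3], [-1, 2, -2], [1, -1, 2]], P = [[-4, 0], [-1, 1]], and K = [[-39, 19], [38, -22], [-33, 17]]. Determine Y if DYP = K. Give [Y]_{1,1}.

-2

Left-multiply by D⁻¹ and right-multiply by P⁻¹: Y = D⁻¹KP⁻¹.
D has determinant 1; D⁻¹ = [[2, -3, -6], [0, 1, 1], [-1, 2, 4]].
det P = -4; the adjugate gives P⁻¹ = [[-1/4, 0], [-1/4, 1]].
D⁻¹K = [[6, 2], [5, -5], [-17, 5]].
Y = (D⁻¹K)P⁻¹ = [[-2, 2], [0, -5], [3, 5]].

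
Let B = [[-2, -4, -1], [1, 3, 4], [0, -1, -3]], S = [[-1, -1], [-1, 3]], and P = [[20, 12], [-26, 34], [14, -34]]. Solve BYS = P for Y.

Y = [[5, -1], [2, 0], [0, 4]]

Y = B⁻¹PS⁻¹ (apply B⁻¹ on the left and S⁻¹ on the right).
B has determinant -1; B⁻¹ = [[5, 11, 13], [-3, -6, -7], [1, 2, 2]].
S has determinant -4; S⁻¹ = [[-3/4, -1/4], [-1/4, 1/4]].
B⁻¹P = [[-4, -8], [-2, -2], [-4, 12]].
Y = (B⁻¹P)S⁻¹ = [[5, -1], [2, 0], [0, 4]].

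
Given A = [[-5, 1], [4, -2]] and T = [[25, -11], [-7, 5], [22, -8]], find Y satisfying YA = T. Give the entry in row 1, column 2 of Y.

5

Right-multiplying both sides by A⁻¹ gives Y = TA⁻¹.
det A = 6, so A⁻¹ = [[-1/3, -1/6], [-2/3, -5/6]].
Y = TA⁻¹ = [[25, -11], [-7, 5], [22, -8]] · [[-1/3, -1/6], [-2/3, -5/6]] = [[-1, 5], [-1, -3], [-2, 3]].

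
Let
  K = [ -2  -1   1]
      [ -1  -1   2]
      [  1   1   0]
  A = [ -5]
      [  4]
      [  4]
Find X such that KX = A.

K is on the left of X, so left-multiply by K⁻¹: X = K⁻¹A.
K has determinant 2; K⁻¹ = [[-1, 1/2, -1/2], [1, -1/2, 3/2], [0, 1/2, 1/2]].
X = K⁻¹A = [[-1, 1/2, -1/2], [1, -1/2, 3/2], [0, 1/2, 1/2]] · [[-5], [4], [4]] = [[5], [-1], [4]].

X = [[5], [-1], [4]]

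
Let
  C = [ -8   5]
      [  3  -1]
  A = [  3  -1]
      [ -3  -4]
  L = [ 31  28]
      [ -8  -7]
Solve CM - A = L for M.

CM = L + A = [[34, 27], [-11, -11]].
C is on the left of M, so left-multiply by C⁻¹: M = C⁻¹(L + A).
det C = -7; the adjugate gives C⁻¹ = [[1/7, 5/7], [3/7, 8/7]].
M = C⁻¹(L + A) = [[-3, -4], [2, -1]].

M = [[-3, -4], [2, -1]]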